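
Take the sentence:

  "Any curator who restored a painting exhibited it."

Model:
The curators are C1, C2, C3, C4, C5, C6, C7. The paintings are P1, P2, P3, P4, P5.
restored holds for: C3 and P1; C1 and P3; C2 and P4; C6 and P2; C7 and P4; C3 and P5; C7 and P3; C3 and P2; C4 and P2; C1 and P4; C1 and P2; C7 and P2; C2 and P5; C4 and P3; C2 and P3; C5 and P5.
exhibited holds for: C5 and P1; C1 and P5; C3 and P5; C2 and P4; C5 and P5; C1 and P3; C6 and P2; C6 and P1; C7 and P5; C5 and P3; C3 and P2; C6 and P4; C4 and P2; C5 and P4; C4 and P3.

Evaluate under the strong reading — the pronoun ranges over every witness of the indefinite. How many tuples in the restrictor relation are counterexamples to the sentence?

"it" takes "a painting" as antecedent — a donkey pronoun bound across the clause boundary.
Strong reading: for every (c,p) with restored(c,p), exhibited(c,p).
Restrictor pairs: (C1,P2) ✗  (C1,P3) ✓  (C1,P4) ✗  (C2,P3) ✗  (C2,P4) ✓  (C2,P5) ✗  (C3,P1) ✗  (C3,P2) ✓  (C3,P5) ✓  (C4,P2) ✓  (C4,P3) ✓  (C5,P5) ✓  (C6,P2) ✓  (C7,P2) ✗  (C7,P3) ✗  (C7,P4) ✗
Counterexamples (restrictor pairs failing the scope): 8.

8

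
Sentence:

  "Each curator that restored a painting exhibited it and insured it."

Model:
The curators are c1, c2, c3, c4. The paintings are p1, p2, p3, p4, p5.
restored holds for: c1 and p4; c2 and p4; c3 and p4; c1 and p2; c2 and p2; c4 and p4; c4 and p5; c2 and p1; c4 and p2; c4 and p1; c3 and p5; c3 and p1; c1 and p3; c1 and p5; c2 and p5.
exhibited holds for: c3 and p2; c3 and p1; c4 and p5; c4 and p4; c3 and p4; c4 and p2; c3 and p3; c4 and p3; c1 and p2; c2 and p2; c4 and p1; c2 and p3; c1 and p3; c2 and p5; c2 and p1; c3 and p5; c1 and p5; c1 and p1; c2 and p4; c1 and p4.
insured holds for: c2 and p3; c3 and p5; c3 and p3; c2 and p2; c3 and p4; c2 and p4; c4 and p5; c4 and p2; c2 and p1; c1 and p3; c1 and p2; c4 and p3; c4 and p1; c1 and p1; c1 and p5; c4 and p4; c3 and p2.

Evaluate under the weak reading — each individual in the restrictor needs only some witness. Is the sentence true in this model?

"it" takes "a painting" as antecedent — a donkey pronoun bound across the clause boundary.
Weak reading: every curator c with some restored-painting has at least one restored-painting p such that exhibited(c,p) ∧ insured(c,p).
Per curator: c1:✓  c2:✓  c3:✓  c4:✓
Every curator in the restrictor has a witness.

True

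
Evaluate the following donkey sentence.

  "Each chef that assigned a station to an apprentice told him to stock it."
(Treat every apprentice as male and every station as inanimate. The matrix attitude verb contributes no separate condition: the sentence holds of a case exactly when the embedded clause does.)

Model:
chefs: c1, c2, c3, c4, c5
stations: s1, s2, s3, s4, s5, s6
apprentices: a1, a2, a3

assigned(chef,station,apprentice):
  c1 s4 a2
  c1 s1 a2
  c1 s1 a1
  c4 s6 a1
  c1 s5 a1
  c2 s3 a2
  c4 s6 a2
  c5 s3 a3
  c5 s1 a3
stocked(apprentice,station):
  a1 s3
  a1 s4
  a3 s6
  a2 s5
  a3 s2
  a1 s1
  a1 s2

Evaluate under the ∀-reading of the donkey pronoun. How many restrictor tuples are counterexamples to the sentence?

"him" takes "an apprentice" as antecedent and "it" takes "a station"; both are donkey pronouns co-varying with the restrictor.
Strong reading: for every (c,s,a) with assigned(c,s,a), stocked(a,s).
Restrictor triples: (c1,s1,a1)→stocked(a1,s1) ✓  (c1,s1,a2)→stocked(a2,s1) ✗  (c1,s4,a2)→stocked(a2,s4) ✗  (c1,s5,a1)→stocked(a1,s5) ✗  (c2,s3,a2)→stocked(a2,s3) ✗  (c4,s6,a1)→stocked(a1,s6) ✗  (c4,s6,a2)→stocked(a2,s6) ✗  (c5,s1,a3)→stocked(a3,s1) ✗  (c5,s3,a3)→stocked(a3,s3) ✗
Counterexamples (restrictor triples failing the scope): 8.

8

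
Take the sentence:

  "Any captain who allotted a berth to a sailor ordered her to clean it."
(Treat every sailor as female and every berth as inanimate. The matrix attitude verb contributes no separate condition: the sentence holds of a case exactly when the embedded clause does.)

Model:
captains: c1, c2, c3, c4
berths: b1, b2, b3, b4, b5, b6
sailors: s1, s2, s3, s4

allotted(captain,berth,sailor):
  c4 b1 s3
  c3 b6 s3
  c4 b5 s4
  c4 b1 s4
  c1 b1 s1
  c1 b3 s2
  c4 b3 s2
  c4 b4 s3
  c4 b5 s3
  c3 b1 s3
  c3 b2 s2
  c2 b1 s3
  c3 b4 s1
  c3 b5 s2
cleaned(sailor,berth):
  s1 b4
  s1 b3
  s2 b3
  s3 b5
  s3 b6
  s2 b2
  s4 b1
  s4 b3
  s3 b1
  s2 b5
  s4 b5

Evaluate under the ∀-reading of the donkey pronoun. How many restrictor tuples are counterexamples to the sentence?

2

"her" takes "a sailor" as antecedent and "it" takes "a berth"; both are donkey pronouns co-varying with the restrictor.
Strong reading: for every (c,b,s) with allotted(c,b,s), cleaned(s,b).
Restrictor triples: (c1,b1,s1)→cleaned(s1,b1) ✗  (c1,b3,s2)→cleaned(s2,b3) ✓  (c2,b1,s3)→cleaned(s3,b1) ✓  (c3,b1,s3)→cleaned(s3,b1) ✓  (c3,b2,s2)→cleaned(s2,b2) ✓  (c3,b4,s1)→cleaned(s1,b4) ✓  (c3,b5,s2)→cleaned(s2,b5) ✓  (c3,b6,s3)→cleaned(s3,b6) ✓  (c4,b1,s3)→cleaned(s3,b1) ✓  (c4,b1,s4)→cleaned(s4,b1) ✓  (c4,b3,s2)→cleaned(s2,b3) ✓  (c4,b4,s3)→cleaned(s3,b4) ✗  (c4,b5,s3)→cleaned(s3,b5) ✓  (c4,b5,s4)→cleaned(s4,b5) ✓
Counterexamples (restrictor triples failing the scope): 2.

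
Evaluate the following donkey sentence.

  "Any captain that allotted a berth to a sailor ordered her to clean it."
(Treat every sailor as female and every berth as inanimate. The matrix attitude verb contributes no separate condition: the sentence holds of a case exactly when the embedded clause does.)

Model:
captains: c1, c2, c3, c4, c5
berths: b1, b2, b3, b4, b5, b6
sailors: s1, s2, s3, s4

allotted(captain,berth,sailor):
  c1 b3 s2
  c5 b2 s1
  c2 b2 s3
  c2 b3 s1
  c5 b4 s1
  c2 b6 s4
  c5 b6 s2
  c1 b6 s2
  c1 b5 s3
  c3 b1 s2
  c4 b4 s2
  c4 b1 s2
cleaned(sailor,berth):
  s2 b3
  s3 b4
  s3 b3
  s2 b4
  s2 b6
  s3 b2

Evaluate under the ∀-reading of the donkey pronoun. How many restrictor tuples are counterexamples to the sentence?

"her" takes "a sailor" as antecedent and "it" takes "a berth"; both are donkey pronouns co-varying with the restrictor.
Strong reading: for every (c,b,s) with allotted(c,b,s), cleaned(s,b).
Restrictor triples: (c1,b3,s2)→cleaned(s2,b3) ✓  (c1,b5,s3)→cleaned(s3,b5) ✗  (c1,b6,s2)→cleaned(s2,b6) ✓  (c2,b2,s3)→cleaned(s3,b2) ✓  (c2,b3,s1)→cleaned(s1,b3) ✗  (c2,b6,s4)→cleaned(s4,b6) ✗  (c3,b1,s2)→cleaned(s2,b1) ✗  (c4,b1,s2)→cleaned(s2,b1) ✗  (c4,b4,s2)→cleaned(s2,b4) ✓  (c5,b2,s1)→cleaned(s1,b2) ✗  (c5,b4,s1)→cleaned(s1,b4) ✗  (c5,b6,s2)→cleaned(s2,b6) ✓
Counterexamples (restrictor triples failing the scope): 7.

7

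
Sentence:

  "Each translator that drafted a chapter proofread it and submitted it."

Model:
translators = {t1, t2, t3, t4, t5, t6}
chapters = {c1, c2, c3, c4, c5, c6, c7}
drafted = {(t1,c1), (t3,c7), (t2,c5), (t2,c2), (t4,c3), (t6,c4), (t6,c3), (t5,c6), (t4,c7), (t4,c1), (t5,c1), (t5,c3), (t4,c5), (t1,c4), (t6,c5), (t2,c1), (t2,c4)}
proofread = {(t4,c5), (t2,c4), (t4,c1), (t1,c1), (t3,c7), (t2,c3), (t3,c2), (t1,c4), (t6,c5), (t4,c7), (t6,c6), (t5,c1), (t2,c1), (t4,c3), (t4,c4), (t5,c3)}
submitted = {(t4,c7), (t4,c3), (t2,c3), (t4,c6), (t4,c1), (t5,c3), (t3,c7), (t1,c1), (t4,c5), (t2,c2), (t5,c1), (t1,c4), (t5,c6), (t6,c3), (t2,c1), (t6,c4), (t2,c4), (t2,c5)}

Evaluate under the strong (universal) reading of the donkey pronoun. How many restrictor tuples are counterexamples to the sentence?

"it" takes "a chapter" as antecedent — a donkey pronoun bound across the clause boundary.
Strong reading: for every (t,c) with drafted(t,c), proofread(t,c) ∧ submitted(t,c).
Restrictor pairs: (t1,c1) ✓  (t1,c4) ✓  (t2,c1) ✓  (t2,c2) ✗  (t2,c4) ✓  (t2,c5) ✗  (t3,c7) ✓  (t4,c1) ✓  (t4,c3) ✓  (t4,c5) ✓  (t4,c7) ✓  (t5,c1) ✓  (t5,c3) ✓  (t5,c6) ✗  (t6,c3) ✗  (t6,c4) ✗  (t6,c5) ✗
Counterexamples (restrictor pairs failing the scope): 6.

6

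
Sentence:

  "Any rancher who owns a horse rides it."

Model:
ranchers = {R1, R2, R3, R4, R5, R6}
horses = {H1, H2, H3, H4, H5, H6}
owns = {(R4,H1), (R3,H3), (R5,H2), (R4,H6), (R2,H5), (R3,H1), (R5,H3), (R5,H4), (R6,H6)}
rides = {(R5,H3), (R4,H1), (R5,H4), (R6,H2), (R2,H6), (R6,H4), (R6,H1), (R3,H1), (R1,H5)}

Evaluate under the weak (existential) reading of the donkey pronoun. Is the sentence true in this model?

False

"it" takes "a horse" as antecedent — a donkey pronoun bound across the clause boundary.
Weak reading: every rancher r with some owns-horse has at least one owns-horse h such that rides(r,h).
Per rancher: R2:✗  R3:✓  R4:✓  R5:✓  R6:✗
R2 has no witness among its owns-horses.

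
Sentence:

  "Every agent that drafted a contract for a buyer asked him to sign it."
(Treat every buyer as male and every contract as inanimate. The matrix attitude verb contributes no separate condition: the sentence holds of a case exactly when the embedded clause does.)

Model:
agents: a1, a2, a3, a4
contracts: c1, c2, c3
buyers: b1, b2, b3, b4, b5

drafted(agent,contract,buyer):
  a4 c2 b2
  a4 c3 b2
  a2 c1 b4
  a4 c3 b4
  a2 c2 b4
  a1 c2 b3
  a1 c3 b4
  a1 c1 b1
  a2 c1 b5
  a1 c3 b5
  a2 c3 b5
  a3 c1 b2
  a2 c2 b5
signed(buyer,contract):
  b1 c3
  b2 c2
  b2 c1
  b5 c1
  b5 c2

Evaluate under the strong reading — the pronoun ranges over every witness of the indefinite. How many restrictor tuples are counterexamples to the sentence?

"him" takes "a buyer" as antecedent and "it" takes "a contract"; both are donkey pronouns co-varying with the restrictor.
Strong reading: for every (a,c,b) with drafted(a,c,b), signed(b,c).
Restrictor triples: (a1,c1,b1)→signed(b1,c1) ✗  (a1,c2,b3)→signed(b3,c2) ✗  (a1,c3,b4)→signed(b4,c3) ✗  (a1,c3,b5)→signed(b5,c3) ✗  (a2,c1,b4)→signed(b4,c1) ✗  (a2,c1,b5)→signed(b5,c1) ✓  (a2,c2,b4)→signed(b4,c2) ✗  (a2,c2,b5)→signed(b5,c2) ✓  (a2,c3,b5)→signed(b5,c3) ✗  (a3,c1,b2)→signed(b2,c1) ✓  (a4,c2,b2)→signed(b2,c2) ✓  (a4,c3,b2)→signed(b2,c3) ✗  (a4,c3,b4)→signed(b4,c3) ✗
Counterexamples (restrictor triples failing the scope): 9.

9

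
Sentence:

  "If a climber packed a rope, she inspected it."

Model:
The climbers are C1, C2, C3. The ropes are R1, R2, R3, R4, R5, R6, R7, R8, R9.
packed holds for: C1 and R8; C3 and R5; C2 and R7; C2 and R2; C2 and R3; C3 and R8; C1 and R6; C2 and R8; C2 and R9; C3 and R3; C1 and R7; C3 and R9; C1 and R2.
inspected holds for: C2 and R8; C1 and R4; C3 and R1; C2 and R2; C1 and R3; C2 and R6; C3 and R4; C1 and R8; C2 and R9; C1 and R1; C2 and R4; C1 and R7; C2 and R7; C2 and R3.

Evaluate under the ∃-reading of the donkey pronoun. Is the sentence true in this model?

"it" takes "a rope" as antecedent — a donkey pronoun bound across the clause boundary.
Weak reading: every climber c with some packed-rope has at least one packed-rope r such that inspected(c,r).
Per climber: C1:✓  C2:✓  C3:✗
C3 has no witness among its packed-ropes.

False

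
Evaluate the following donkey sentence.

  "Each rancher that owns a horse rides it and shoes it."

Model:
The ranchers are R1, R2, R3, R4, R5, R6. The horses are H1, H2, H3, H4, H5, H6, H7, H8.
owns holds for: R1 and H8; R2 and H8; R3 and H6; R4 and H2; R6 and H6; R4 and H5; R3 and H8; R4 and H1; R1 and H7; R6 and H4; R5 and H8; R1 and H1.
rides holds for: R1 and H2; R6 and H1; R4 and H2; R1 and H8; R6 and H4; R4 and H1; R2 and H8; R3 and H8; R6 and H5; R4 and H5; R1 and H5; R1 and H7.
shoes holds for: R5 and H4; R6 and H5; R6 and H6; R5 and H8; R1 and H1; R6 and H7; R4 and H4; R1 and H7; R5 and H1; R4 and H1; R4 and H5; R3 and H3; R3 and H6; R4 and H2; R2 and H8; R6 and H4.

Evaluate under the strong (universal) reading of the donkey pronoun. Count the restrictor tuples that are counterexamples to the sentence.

6

"it" takes "a horse" as antecedent — a donkey pronoun bound across the clause boundary.
Strong reading: for every (r,h) with owns(r,h), rides(r,h) ∧ shoes(r,h).
Restrictor pairs: (R1,H1) ✗  (R1,H7) ✓  (R1,H8) ✗  (R2,H8) ✓  (R3,H6) ✗  (R3,H8) ✗  (R4,H1) ✓  (R4,H2) ✓  (R4,H5) ✓  (R5,H8) ✗  (R6,H4) ✓  (R6,H6) ✗
Counterexamples (restrictor pairs failing the scope): 6.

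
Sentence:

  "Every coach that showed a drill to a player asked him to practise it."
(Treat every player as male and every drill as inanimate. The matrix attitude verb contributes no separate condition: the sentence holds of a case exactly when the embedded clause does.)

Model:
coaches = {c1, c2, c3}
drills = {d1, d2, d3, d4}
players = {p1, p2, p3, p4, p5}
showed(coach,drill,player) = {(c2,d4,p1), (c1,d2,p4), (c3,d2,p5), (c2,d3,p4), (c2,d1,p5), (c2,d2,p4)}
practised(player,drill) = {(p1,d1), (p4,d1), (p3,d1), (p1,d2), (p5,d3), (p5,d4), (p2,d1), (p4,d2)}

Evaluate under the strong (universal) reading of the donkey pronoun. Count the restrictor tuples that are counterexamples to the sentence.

4

"him" takes "a player" as antecedent and "it" takes "a drill"; both are donkey pronouns co-varying with the restrictor.
Strong reading: for every (c,d,p) with showed(c,d,p), practised(p,d).
Restrictor triples: (c1,d2,p4)→practised(p4,d2) ✓  (c2,d1,p5)→practised(p5,d1) ✗  (c2,d2,p4)→practised(p4,d2) ✓  (c2,d3,p4)→practised(p4,d3) ✗  (c2,d4,p1)→practised(p1,d4) ✗  (c3,d2,p5)→practised(p5,d2) ✗
Counterexamples (restrictor triples failing the scope): 4.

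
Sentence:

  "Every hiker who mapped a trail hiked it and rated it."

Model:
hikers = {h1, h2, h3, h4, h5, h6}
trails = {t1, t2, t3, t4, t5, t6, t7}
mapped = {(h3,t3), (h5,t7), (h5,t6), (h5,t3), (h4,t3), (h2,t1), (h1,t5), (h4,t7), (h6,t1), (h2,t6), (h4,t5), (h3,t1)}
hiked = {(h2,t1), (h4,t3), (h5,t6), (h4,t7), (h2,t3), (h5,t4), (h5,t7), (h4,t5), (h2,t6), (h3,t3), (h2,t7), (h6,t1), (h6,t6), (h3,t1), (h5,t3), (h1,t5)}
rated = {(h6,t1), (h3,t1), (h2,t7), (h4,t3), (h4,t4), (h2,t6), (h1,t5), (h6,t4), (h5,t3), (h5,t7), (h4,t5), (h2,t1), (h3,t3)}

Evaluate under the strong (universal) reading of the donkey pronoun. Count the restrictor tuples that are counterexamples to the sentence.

2

"it" takes "a trail" as antecedent — a donkey pronoun bound across the clause boundary.
Strong reading: for every (h,t) with mapped(h,t), hiked(h,t) ∧ rated(h,t).
Restrictor pairs: (h1,t5) ✓  (h2,t1) ✓  (h2,t6) ✓  (h3,t1) ✓  (h3,t3) ✓  (h4,t3) ✓  (h4,t5) ✓  (h4,t7) ✗  (h5,t3) ✓  (h5,t6) ✗  (h5,t7) ✓  (h6,t1) ✓
Counterexamples (restrictor pairs failing the scope): 2.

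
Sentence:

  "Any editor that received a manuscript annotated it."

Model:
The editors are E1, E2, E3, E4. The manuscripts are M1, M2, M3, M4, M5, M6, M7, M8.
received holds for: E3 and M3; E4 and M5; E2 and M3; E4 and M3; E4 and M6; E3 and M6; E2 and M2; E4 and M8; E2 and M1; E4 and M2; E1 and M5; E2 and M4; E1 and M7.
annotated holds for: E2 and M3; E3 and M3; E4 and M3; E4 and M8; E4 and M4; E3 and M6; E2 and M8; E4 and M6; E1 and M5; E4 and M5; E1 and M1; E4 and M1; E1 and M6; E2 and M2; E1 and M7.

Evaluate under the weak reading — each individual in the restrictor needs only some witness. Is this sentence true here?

True

"it" takes "a manuscript" as antecedent — a donkey pronoun bound across the clause boundary.
Weak reading: every editor e with some received-manuscript has at least one received-manuscript m such that annotated(e,m).
Per editor: E1:✓  E2:✓  E3:✓  E4:✓
Every editor in the restrictor has a witness.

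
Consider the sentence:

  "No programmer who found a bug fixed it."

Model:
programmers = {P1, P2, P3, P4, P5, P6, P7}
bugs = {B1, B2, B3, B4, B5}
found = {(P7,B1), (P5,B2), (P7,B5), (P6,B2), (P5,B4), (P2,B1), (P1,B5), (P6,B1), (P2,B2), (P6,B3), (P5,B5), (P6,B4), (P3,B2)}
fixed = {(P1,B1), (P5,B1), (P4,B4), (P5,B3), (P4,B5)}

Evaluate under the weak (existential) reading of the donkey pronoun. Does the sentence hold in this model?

True

"it" takes "a bug" as antecedent — a donkey pronoun bound across the clause boundary.
Truth condition: for no (p,b) with found(p,b) does fixed(p,b) hold.
Restrictor pairs — does the scope hold? (P1,B5):fails  (P2,B1):fails  (P2,B2):fails  (P3,B2):fails  (P5,B2):fails  (P5,B4):fails  (P5,B5):fails  (P6,B1):fails  (P6,B2):fails  (P6,B3):fails  (P6,B4):fails  (P7,B1):fails  (P7,B5):fails
Scope holds for no restrictor pair, so the sentence is true.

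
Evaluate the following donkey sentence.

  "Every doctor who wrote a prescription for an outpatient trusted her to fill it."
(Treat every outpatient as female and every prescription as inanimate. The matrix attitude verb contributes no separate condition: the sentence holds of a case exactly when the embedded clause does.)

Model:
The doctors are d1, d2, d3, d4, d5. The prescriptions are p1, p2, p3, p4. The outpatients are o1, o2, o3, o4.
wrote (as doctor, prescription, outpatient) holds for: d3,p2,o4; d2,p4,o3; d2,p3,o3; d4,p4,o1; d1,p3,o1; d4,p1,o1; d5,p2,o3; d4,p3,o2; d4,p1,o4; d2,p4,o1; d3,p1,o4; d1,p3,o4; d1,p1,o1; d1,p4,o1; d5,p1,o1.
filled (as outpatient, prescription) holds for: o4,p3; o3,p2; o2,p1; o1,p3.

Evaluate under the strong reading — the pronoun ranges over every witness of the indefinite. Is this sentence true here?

False

"her" takes "an outpatient" as antecedent and "it" takes "a prescription"; both are donkey pronouns co-varying with the restrictor.
Strong reading: for every (d,p,o) with wrote(d,p,o), filled(o,p).
Restrictor triples: (d1,p1,o1)→filled(o1,p1) ✗  (d1,p3,o1)→filled(o1,p3) ✓  (d1,p3,o4)→filled(o4,p3) ✓  (d1,p4,o1)→filled(o1,p4) ✗  (d2,p3,o3)→filled(o3,p3) ✗  (d2,p4,o1)→filled(o1,p4) ✗  (d2,p4,o3)→filled(o3,p4) ✗  (d3,p1,o4)→filled(o4,p1) ✗  (d3,p2,o4)→filled(o4,p2) ✗  (d4,p1,o1)→filled(o1,p1) ✗  (d4,p1,o4)→filled(o4,p1) ✗  (d4,p3,o2)→filled(o2,p3) ✗  (d4,p4,o1)→filled(o1,p4) ✗  (d5,p1,o1)→filled(o1,p1) ✗  (d5,p2,o3)→filled(o3,p2) ✓
Counterexample: (d1,p1,o1) — filled(o1,p1) does not hold.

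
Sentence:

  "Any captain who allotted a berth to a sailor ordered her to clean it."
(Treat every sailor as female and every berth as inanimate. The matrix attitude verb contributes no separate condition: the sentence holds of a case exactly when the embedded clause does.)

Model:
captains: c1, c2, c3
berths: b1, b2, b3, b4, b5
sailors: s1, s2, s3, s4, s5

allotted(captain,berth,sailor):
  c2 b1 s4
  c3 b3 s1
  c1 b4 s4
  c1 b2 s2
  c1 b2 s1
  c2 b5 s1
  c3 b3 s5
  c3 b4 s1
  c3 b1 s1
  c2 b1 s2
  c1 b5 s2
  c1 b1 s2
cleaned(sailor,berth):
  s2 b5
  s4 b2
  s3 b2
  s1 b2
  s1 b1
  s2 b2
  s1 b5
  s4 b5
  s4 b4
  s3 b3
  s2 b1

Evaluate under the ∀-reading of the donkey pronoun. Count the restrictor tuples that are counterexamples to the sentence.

"her" takes "a sailor" as antecedent and "it" takes "a berth"; both are donkey pronouns co-varying with the restrictor.
Strong reading: for every (c,b,s) with allotted(c,b,s), cleaned(s,b).
Restrictor triples: (c1,b1,s2)→cleaned(s2,b1) ✓  (c1,b2,s1)→cleaned(s1,b2) ✓  (c1,b2,s2)→cleaned(s2,b2) ✓  (c1,b4,s4)→cleaned(s4,b4) ✓  (c1,b5,s2)→cleaned(s2,b5) ✓  (c2,b1,s2)→cleaned(s2,b1) ✓  (c2,b1,s4)→cleaned(s4,b1) ✗  (c2,b5,s1)→cleaned(s1,b5) ✓  (c3,b1,s1)→cleaned(s1,b1) ✓  (c3,b3,s1)→cleaned(s1,b3) ✗  (c3,b3,s5)→cleaned(s5,b3) ✗  (c3,b4,s1)→cleaned(s1,b4) ✗
Counterexamples (restrictor triples failing the scope): 4.

4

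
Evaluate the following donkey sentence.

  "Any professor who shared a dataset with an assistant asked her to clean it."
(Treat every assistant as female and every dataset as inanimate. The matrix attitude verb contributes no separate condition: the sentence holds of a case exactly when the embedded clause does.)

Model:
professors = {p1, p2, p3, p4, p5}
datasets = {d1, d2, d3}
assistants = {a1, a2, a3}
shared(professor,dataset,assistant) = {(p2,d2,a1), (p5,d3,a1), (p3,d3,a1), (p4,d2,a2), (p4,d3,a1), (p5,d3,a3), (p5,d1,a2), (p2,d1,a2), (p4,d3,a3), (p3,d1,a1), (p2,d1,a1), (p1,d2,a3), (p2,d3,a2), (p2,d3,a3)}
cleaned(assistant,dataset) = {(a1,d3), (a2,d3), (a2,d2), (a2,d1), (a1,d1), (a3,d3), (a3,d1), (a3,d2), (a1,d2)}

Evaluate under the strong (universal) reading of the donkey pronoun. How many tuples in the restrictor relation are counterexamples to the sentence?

"her" takes "an assistant" as antecedent and "it" takes "a dataset"; both are donkey pronouns co-varying with the restrictor.
Strong reading: for every (p,d,a) with shared(p,d,a), cleaned(a,d).
Restrictor triples: (p1,d2,a3)→cleaned(a3,d2) ✓  (p2,d1,a1)→cleaned(a1,d1) ✓  (p2,d1,a2)→cleaned(a2,d1) ✓  (p2,d2,a1)→cleaned(a1,d2) ✓  (p2,d3,a2)→cleaned(a2,d3) ✓  (p2,d3,a3)→cleaned(a3,d3) ✓  (p3,d1,a1)→cleaned(a1,d1) ✓  (p3,d3,a1)→cleaned(a1,d3) ✓  (p4,d2,a2)→cleaned(a2,d2) ✓  (p4,d3,a1)→cleaned(a1,d3) ✓  (p4,d3,a3)→cleaned(a3,d3) ✓  (p5,d1,a2)→cleaned(a2,d1) ✓  (p5,d3,a1)→cleaned(a1,d3) ✓  (p5,d3,a3)→cleaned(a3,d3) ✓
Counterexamples (restrictor triples failing the scope): 0.

0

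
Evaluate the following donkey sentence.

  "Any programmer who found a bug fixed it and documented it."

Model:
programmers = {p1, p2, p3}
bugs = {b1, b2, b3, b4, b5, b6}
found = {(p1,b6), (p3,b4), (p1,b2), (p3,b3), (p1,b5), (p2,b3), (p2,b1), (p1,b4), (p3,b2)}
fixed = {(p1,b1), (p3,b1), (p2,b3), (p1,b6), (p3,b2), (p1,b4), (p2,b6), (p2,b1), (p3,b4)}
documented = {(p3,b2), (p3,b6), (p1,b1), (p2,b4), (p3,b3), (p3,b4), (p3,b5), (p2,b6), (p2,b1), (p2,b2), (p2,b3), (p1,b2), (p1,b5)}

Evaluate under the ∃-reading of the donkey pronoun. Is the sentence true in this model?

"it" takes "a bug" as antecedent — a donkey pronoun bound across the clause boundary.
Weak reading: every programmer p with some found-bug has at least one found-bug b such that fixed(p,b) ∧ documented(p,b).
Per programmer: p1:✗  p2:✓  p3:✓
p1 has no witness among its found-bugs.

False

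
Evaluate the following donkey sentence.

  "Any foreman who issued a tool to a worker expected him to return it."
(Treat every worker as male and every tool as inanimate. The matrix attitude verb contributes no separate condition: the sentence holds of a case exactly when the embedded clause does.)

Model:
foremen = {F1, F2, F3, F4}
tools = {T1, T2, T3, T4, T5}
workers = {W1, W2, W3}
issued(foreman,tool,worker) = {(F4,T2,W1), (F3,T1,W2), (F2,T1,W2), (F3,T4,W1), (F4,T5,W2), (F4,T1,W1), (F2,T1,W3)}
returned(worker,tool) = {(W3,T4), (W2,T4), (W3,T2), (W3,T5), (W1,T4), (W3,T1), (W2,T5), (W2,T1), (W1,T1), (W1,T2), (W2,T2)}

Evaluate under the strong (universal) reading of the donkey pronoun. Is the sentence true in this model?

"him" takes "a worker" as antecedent and "it" takes "a tool"; both are donkey pronouns co-varying with the restrictor.
Strong reading: for every (f,t,w) with issued(f,t,w), returned(w,t).
Restrictor triples: (F2,T1,W2)→returned(W2,T1) ✓  (F2,T1,W3)→returned(W3,T1) ✓  (F3,T1,W2)→returned(W2,T1) ✓  (F3,T4,W1)→returned(W1,T4) ✓  (F4,T1,W1)→returned(W1,T1) ✓  (F4,T2,W1)→returned(W1,T2) ✓  (F4,T5,W2)→returned(W2,T5) ✓
Every restrictor triple satisfies the scope.

True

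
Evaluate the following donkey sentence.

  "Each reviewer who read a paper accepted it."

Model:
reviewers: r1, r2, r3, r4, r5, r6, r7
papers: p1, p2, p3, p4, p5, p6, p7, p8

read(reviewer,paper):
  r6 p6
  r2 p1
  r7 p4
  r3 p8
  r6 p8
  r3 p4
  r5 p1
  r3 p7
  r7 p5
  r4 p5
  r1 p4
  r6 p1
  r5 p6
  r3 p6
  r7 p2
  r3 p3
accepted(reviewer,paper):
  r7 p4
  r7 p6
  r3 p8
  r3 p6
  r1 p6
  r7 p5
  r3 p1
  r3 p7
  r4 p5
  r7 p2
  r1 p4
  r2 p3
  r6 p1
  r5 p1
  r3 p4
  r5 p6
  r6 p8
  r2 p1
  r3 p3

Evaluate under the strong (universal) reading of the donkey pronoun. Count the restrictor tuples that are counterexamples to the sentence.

"it" takes "a paper" as antecedent — a donkey pronoun bound across the clause boundary.
Strong reading: for every (r,p) with read(r,p), accepted(r,p).
Restrictor pairs: (r1,p4) ✓  (r2,p1) ✓  (r3,p3) ✓  (r3,p4) ✓  (r3,p6) ✓  (r3,p7) ✓  (r3,p8) ✓  (r4,p5) ✓  (r5,p1) ✓  (r5,p6) ✓  (r6,p1) ✓  (r6,p6) ✗  (r6,p8) ✓  (r7,p2) ✓  (r7,p4) ✓  (r7,p5) ✓
Counterexamples (restrictor pairs failing the scope): 1.

1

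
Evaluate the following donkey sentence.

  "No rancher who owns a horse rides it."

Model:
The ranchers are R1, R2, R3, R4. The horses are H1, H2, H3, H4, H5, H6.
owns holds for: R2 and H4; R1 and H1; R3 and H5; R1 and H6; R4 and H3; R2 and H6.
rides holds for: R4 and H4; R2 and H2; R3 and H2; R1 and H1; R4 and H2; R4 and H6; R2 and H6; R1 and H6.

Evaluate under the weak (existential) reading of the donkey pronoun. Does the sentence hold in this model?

"it" takes "a horse" as antecedent — a donkey pronoun bound across the clause boundary.
Truth condition: for no (r,h) with owns(r,h) does rides(r,h) hold.
Restrictor pairs — does the scope hold? (R1,H1):holds  (R1,H6):holds  (R2,H4):fails  (R2,H6):holds  (R3,H5):fails  (R4,H3):fails
Scope holds for 3 pair(s), so the sentence is false.

False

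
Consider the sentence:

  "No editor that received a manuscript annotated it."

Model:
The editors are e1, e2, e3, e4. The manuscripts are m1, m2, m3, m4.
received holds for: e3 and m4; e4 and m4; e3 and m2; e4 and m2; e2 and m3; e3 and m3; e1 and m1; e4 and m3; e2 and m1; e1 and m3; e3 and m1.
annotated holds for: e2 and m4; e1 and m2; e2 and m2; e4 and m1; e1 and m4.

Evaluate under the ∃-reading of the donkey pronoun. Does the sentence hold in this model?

"it" takes "a manuscript" as antecedent — a donkey pronoun bound across the clause boundary.
Truth condition: for no (e,m) with received(e,m) does annotated(e,m) hold.
Restrictor pairs — does the scope hold? (e1,m1):fails  (e1,m3):fails  (e2,m1):fails  (e2,m3):fails  (e3,m1):fails  (e3,m2):fails  (e3,m3):fails  (e3,m4):fails  (e4,m2):fails  (e4,m3):fails  (e4,m4):fails
Scope holds for no restrictor pair, so the sentence is true.

True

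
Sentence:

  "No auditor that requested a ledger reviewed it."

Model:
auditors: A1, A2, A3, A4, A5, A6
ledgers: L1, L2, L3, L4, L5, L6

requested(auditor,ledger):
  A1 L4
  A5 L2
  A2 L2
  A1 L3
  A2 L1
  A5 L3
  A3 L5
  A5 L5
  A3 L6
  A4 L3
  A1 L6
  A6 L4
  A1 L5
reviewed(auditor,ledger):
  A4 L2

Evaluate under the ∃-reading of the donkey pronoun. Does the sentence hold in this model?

True

"it" takes "a ledger" as antecedent — a donkey pronoun bound across the clause boundary.
Truth condition: for no (a,l) with requested(a,l) does reviewed(a,l) hold.
Restrictor pairs — does the scope hold? (A1,L3):fails  (A1,L4):fails  (A1,L5):fails  (A1,L6):fails  (A2,L1):fails  (A2,L2):fails  (A3,L5):fails  (A3,L6):fails  (A4,L3):fails  (A5,L2):fails  (A5,L3):fails  (A5,L5):fails  (A6,L4):fails
Scope holds for no restrictor pair, so the sentence is true.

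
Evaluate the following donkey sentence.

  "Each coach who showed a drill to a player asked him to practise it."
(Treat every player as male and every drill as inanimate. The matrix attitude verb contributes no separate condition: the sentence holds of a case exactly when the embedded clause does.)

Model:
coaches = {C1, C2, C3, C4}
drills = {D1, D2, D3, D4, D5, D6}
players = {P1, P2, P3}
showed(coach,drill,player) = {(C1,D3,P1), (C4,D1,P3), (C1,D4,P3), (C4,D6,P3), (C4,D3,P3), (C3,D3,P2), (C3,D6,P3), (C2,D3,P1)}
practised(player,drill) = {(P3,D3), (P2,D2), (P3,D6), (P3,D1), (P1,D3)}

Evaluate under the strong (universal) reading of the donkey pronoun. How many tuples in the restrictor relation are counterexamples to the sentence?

"him" takes "a player" as antecedent and "it" takes "a drill"; both are donkey pronouns co-varying with the restrictor.
Strong reading: for every (c,d,p) with showed(c,d,p), practised(p,d).
Restrictor triples: (C1,D3,P1)→practised(P1,D3) ✓  (C1,D4,P3)→practised(P3,D4) ✗  (C2,D3,P1)→practised(P1,D3) ✓  (C3,D3,P2)→practised(P2,D3) ✗  (C3,D6,P3)→practised(P3,D6) ✓  (C4,D1,P3)→practised(P3,D1) ✓  (C4,D3,P3)→practised(P3,D3) ✓  (C4,D6,P3)→practised(P3,D6) ✓
Counterexamples (restrictor triples failing the scope): 2.

2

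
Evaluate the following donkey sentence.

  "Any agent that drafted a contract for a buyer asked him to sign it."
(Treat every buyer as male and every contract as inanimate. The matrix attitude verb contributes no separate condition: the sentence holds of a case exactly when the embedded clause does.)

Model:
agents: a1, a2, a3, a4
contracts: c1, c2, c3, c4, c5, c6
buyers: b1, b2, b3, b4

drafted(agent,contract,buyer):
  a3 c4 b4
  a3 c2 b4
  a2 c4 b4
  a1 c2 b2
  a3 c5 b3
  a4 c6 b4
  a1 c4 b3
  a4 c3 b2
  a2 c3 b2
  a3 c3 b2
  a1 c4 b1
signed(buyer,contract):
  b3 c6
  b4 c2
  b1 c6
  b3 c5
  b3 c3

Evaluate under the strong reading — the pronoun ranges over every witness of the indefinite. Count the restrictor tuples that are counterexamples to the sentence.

9

"him" takes "a buyer" as antecedent and "it" takes "a contract"; both are donkey pronouns co-varying with the restrictor.
Strong reading: for every (a,c,b) with drafted(a,c,b), signed(b,c).
Restrictor triples: (a1,c2,b2)→signed(b2,c2) ✗  (a1,c4,b1)→signed(b1,c4) ✗  (a1,c4,b3)→signed(b3,c4) ✗  (a2,c3,b2)→signed(b2,c3) ✗  (a2,c4,b4)→signed(b4,c4) ✗  (a3,c2,b4)→signed(b4,c2) ✓  (a3,c3,b2)→signed(b2,c3) ✗  (a3,c4,b4)→signed(b4,c4) ✗  (a3,c5,b3)→signed(b3,c5) ✓  (a4,c3,b2)→signed(b2,c3) ✗  (a4,c6,b4)→signed(b4,c6) ✗
Counterexamples (restrictor triples failing the scope): 9.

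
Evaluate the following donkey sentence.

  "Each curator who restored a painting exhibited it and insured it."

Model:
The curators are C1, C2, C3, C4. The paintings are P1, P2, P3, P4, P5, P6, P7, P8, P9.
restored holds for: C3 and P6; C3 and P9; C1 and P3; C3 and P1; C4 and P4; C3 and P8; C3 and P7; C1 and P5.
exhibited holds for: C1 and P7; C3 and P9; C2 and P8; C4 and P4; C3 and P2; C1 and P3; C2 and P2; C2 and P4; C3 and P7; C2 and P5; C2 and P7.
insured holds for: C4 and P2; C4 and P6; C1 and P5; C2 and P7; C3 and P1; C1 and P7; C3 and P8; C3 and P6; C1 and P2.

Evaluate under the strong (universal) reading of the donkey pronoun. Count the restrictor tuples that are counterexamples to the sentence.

"it" takes "a painting" as antecedent — a donkey pronoun bound across the clause boundary.
Strong reading: for every (c,p) with restored(c,p), exhibited(c,p) ∧ insured(c,p).
Restrictor pairs: (C1,P3) ✗  (C1,P5) ✗  (C3,P1) ✗  (C3,P6) ✗  (C3,P7) ✗  (C3,P8) ✗  (C3,P9) ✗  (C4,P4) ✗
Counterexamples (restrictor pairs failing the scope): 8.

8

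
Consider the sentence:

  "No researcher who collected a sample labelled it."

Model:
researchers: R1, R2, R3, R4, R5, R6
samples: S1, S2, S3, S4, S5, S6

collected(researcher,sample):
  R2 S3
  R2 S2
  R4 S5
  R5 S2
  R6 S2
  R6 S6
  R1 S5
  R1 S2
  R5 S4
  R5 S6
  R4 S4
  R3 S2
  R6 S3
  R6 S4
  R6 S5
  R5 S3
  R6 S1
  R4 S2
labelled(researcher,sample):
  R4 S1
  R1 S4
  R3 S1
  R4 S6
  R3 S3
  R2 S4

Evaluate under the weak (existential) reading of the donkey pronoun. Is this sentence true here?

"it" takes "a sample" as antecedent — a donkey pronoun bound across the clause boundary.
Truth condition: for no (r,s) with collected(r,s) does labelled(r,s) hold.
Restrictor pairs — does the scope hold? (R1,S2):fails  (R1,S5):fails  (R2,S2):fails  (R2,S3):fails  (R3,S2):fails  (R4,S2):fails  (R4,S4):fails  (R4,S5):fails  (R5,S2):fails  (R5,S3):fails  (R5,S4):fails  (R5,S6):fails  (R6,S1):fails  (R6,S2):fails  (R6,S3):fails  (R6,S4):fails  (R6,S5):fails  (R6,S6):fails
Scope holds for no restrictor pair, so the sentence is true.

True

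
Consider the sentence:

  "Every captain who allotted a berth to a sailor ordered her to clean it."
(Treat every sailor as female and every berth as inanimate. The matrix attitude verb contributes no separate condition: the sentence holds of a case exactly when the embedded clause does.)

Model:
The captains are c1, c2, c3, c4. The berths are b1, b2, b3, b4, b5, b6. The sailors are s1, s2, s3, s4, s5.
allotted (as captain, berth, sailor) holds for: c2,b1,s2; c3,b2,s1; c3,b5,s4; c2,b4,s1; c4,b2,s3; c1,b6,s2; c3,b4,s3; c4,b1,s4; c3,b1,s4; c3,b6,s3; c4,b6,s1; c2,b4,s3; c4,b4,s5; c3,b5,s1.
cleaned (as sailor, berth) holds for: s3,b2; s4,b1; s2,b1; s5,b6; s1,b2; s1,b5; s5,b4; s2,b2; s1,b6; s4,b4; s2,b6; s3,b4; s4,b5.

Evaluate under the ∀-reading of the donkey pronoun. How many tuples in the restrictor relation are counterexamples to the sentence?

"her" takes "a sailor" as antecedent and "it" takes "a berth"; both are donkey pronouns co-varying with the restrictor.
Strong reading: for every (c,b,s) with allotted(c,b,s), cleaned(s,b).
Restrictor triples: (c1,b6,s2)→cleaned(s2,b6) ✓  (c2,b1,s2)→cleaned(s2,b1) ✓  (c2,b4,s1)→cleaned(s1,b4) ✗  (c2,b4,s3)→cleaned(s3,b4) ✓  (c3,b1,s4)→cleaned(s4,b1) ✓  (c3,b2,s1)→cleaned(s1,b2) ✓  (c3,b4,s3)→cleaned(s3,b4) ✓  (c3,b5,s1)→cleaned(s1,b5) ✓  (c3,b5,s4)→cleaned(s4,b5) ✓  (c3,b6,s3)→cleaned(s3,b6) ✗  (c4,b1,s4)→cleaned(s4,b1) ✓  (c4,b2,s3)→cleaned(s3,b2) ✓  (c4,b4,s5)→cleaned(s5,b4) ✓  (c4,b6,s1)→cleaned(s1,b6) ✓
Counterexamples (restrictor triples failing the scope): 2.

2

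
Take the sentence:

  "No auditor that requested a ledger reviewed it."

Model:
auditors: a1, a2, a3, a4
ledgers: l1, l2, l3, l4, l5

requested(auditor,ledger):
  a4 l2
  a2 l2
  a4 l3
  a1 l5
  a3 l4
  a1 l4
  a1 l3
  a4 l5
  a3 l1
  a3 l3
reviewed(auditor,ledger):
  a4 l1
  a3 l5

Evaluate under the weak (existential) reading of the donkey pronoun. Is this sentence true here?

"it" takes "a ledger" as antecedent — a donkey pronoun bound across the clause boundary.
Truth condition: for no (a,l) with requested(a,l) does reviewed(a,l) hold.
Restrictor pairs — does the scope hold? (a1,l3):fails  (a1,l4):fails  (a1,l5):fails  (a2,l2):fails  (a3,l1):fails  (a3,l3):fails  (a3,l4):fails  (a4,l2):fails  (a4,l3):fails  (a4,l5):fails
Scope holds for no restrictor pair, so the sentence is true.

True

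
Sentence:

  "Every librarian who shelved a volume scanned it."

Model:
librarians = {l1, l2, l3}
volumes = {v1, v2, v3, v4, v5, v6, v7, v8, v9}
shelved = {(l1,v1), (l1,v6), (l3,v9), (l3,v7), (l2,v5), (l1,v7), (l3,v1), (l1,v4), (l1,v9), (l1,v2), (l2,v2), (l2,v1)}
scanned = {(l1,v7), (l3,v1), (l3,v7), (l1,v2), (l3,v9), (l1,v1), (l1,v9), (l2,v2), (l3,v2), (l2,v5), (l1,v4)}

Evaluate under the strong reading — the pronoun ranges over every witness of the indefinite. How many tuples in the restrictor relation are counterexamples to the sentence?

"it" takes "a volume" as antecedent — a donkey pronoun bound across the clause boundary.
Strong reading: for every (l,v) with shelved(l,v), scanned(l,v).
Restrictor pairs: (l1,v1) ✓  (l1,v2) ✓  (l1,v4) ✓  (l1,v6) ✗  (l1,v7) ✓  (l1,v9) ✓  (l2,v1) ✗  (l2,v2) ✓  (l2,v5) ✓  (l3,v1) ✓  (l3,v7) ✓  (l3,v9) ✓
Counterexamples (restrictor pairs failing the scope): 2.

2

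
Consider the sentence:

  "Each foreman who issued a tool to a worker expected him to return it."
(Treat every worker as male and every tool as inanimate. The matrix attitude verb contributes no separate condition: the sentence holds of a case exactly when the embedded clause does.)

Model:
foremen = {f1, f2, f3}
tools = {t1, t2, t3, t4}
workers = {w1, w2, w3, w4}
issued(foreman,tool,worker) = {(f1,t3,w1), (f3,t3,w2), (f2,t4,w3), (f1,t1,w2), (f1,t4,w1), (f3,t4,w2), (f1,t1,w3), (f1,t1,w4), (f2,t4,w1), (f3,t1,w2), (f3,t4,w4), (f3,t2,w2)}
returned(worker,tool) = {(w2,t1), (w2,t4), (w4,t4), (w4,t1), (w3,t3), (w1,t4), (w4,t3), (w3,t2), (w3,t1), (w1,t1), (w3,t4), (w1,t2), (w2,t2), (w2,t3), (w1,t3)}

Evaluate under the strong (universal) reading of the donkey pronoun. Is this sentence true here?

"him" takes "a worker" as antecedent and "it" takes "a tool"; both are donkey pronouns co-varying with the restrictor.
Strong reading: for every (f,t,w) with issued(f,t,w), returned(w,t).
Restrictor triples: (f1,t1,w2)→returned(w2,t1) ✓  (f1,t1,w3)→returned(w3,t1) ✓  (f1,t1,w4)→returned(w4,t1) ✓  (f1,t3,w1)→returned(w1,t3) ✓  (f1,t4,w1)→returned(w1,t4) ✓  (f2,t4,w1)→returned(w1,t4) ✓  (f2,t4,w3)→returned(w3,t4) ✓  (f3,t1,w2)→returned(w2,t1) ✓  (f3,t2,w2)→returned(w2,t2) ✓  (f3,t3,w2)→returned(w2,t3) ✓  (f3,t4,w2)→returned(w2,t4) ✓  (f3,t4,w4)→returned(w4,t4) ✓
Every restrictor triple satisfies the scope.

True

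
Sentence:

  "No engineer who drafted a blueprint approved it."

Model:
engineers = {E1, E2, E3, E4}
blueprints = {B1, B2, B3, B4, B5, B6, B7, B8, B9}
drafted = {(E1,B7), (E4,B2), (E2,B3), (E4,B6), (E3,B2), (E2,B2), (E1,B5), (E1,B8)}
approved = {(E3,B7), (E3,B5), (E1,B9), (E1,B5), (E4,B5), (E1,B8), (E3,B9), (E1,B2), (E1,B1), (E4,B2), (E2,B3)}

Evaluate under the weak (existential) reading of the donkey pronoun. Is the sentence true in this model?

"it" takes "a blueprint" as antecedent — a donkey pronoun bound across the clause boundary.
Truth condition: for no (e,b) with drafted(e,b) does approved(e,b) hold.
Restrictor pairs — does the scope hold? (E1,B5):holds  (E1,B7):fails  (E1,B8):holds  (E2,B2):fails  (E2,B3):holds  (E3,B2):fails  (E4,B2):holds  (E4,B6):fails
Scope holds for 4 pair(s), so the sentence is false.

False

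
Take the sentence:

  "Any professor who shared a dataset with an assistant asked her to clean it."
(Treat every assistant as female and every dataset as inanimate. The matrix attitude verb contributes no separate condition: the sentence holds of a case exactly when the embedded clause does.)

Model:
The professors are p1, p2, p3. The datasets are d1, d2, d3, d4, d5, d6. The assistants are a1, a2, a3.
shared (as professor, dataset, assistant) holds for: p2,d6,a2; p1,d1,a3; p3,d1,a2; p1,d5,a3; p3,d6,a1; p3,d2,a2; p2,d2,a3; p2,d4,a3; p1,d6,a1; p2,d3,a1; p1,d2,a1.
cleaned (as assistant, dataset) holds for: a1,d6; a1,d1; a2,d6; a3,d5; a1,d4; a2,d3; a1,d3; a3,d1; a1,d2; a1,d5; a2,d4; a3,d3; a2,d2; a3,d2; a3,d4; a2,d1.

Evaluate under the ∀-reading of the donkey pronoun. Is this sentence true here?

True

"her" takes "an assistant" as antecedent and "it" takes "a dataset"; both are donkey pronouns co-varying with the restrictor.
Strong reading: for every (p,d,a) with shared(p,d,a), cleaned(a,d).
Restrictor triples: (p1,d1,a3)→cleaned(a3,d1) ✓  (p1,d2,a1)→cleaned(a1,d2) ✓  (p1,d5,a3)→cleaned(a3,d5) ✓  (p1,d6,a1)→cleaned(a1,d6) ✓  (p2,d2,a3)→cleaned(a3,d2) ✓  (p2,d3,a1)→cleaned(a1,d3) ✓  (p2,d4,a3)→cleaned(a3,d4) ✓  (p2,d6,a2)→cleaned(a2,d6) ✓  (p3,d1,a2)→cleaned(a2,d1) ✓  (p3,d2,a2)→cleaned(a2,d2) ✓  (p3,d6,a1)→cleaned(a1,d6) ✓
Every restrictor triple satisfies the scope.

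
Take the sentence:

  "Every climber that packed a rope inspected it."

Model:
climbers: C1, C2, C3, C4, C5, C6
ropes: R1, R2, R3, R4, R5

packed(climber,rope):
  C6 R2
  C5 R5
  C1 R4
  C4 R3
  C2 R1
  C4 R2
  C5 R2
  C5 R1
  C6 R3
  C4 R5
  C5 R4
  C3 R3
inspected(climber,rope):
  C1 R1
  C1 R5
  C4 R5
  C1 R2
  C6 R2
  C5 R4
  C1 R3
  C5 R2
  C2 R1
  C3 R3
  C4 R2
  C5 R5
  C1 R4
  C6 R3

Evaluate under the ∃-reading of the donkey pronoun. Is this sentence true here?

"it" takes "a rope" as antecedent — a donkey pronoun bound across the clause boundary.
Weak reading: every climber c with some packed-rope has at least one packed-rope r such that inspected(c,r).
Per climber: C1:✓  C2:✓  C3:✓  C4:✓  C5:✓  C6:✓
Every climber in the restrictor has a witness.

True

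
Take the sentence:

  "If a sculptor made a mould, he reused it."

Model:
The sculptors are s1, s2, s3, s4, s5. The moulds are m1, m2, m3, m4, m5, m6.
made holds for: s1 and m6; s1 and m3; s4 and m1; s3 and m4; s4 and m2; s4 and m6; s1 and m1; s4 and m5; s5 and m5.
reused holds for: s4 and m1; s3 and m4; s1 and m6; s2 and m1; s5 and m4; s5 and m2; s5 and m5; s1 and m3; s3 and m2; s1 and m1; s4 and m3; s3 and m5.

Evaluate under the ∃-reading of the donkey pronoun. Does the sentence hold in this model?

True

"it" takes "a mould" as antecedent — a donkey pronoun bound across the clause boundary.
Weak reading: every sculptor s with some made-mould has at least one made-mould m such that reused(s,m).
Per sculptor: s1:✓  s3:✓  s4:✓  s5:✓
Every sculptor in the restrictor has a witness.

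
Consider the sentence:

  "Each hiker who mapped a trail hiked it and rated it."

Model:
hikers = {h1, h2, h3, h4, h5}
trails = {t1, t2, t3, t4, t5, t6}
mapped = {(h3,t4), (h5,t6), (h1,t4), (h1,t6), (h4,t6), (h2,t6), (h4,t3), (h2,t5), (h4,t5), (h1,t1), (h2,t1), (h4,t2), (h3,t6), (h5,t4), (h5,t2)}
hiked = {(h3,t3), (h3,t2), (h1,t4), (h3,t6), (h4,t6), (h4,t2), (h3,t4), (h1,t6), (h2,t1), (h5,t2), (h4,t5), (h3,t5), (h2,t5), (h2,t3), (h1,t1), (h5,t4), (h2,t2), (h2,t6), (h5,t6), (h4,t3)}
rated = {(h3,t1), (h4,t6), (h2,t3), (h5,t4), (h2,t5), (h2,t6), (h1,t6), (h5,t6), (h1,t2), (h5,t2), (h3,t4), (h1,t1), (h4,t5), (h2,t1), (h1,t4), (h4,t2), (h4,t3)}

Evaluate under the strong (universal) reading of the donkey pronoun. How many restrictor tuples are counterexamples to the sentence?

1

"it" takes "a trail" as antecedent — a donkey pronoun bound across the clause boundary.
Strong reading: for every (h,t) with mapped(h,t), hiked(h,t) ∧ rated(h,t).
Restrictor pairs: (h1,t1) ✓  (h1,t4) ✓  (h1,t6) ✓  (h2,t1) ✓  (h2,t5) ✓  (h2,t6) ✓  (h3,t4) ✓  (h3,t6) ✗  (h4,t2) ✓  (h4,t3) ✓  (h4,t5) ✓  (h4,t6) ✓  (h5,t2) ✓  (h5,t4) ✓  (h5,t6) ✓
Counterexamples (restrictor pairs failing the scope): 1.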